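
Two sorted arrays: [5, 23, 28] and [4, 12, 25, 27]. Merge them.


Compare heads, take smaller each step.
Merged: [4, 5, 12, 23, 25, 27, 28]


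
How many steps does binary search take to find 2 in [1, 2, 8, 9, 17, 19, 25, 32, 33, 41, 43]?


Search for 2:
[0,10] mid=5 arr[5]=19
[0,4] mid=2 arr[2]=8
[0,1] mid=0 arr[0]=1
[1,1] mid=1 arr[1]=2
Total: 4 comparisons


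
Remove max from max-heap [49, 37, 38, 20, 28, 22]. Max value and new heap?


Max = 49
Replace root with last, heapify down
Resulting heap: [38, 37, 22, 20, 28]


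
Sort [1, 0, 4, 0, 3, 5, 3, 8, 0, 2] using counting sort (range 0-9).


Count array: [3, 1, 1, 2, 1, 1, 0, 0, 1, 0]
Reconstruct: [0, 0, 0, 1, 2, 3, 3, 4, 5, 8]


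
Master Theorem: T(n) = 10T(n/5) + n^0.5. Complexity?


a=10, b=5, c=0.5. log_5(10)=1.431 > c=0.5. Case 1: O(n^log_b(a)) = O(n^1.431)
Complexity: O(n^1.431)


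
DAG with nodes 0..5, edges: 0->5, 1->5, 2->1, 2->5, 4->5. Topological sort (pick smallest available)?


Kahn's algorithm, process smallest node first
Order: [0, 2, 1, 3, 4, 5]


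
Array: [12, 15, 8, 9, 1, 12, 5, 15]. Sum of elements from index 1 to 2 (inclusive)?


Prefix sums: [0, 12, 27, 35, 44, 45, 57, 62, 77]
Sum[1..2] = prefix[3] - prefix[1] = 35 - 12 = 23


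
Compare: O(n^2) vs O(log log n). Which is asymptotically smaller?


double-logarithmic grows slower than quadratic
O(log log n) is asymptotically smaller; O(n^2) grows faster


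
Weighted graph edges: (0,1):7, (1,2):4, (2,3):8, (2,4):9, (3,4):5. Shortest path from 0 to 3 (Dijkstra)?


Dijkstra from 0:
Distances: {0: 0, 1: 7, 2: 11, 3: 19, 4: 20}
Shortest distance to 3 = 19, path = [0, 1, 2, 3]


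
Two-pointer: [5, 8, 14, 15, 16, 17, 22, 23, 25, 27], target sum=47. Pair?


Two pointers: lo=0, hi=9
Found pair: (22, 25) summing to 47


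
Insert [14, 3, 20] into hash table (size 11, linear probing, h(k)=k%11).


Insertions: 14->slot 3; 3->slot 4; 20->slot 9
Table: [None, None, None, 14, 3, None, None, None, None, 20, None]


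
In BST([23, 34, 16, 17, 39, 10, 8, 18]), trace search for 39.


BST root = 23
Search for 39: compare at each node
Path: [23, 34, 39]


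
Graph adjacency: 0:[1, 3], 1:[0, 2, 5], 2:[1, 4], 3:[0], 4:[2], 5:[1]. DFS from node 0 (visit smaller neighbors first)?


DFS stack-based: start with [0]
Visit order: [0, 1, 2, 4, 5, 3]


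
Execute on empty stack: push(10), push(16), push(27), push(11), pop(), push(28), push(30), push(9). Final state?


push(10) -> [10]
push(16) -> [10, 16]
push(27) -> [10, 16, 27]
push(11) -> [10, 16, 27, 11]
pop() returns 11 -> [10, 16, 27]
push(28) -> [10, 16, 27, 28]
push(30) -> [10, 16, 27, 28, 30]
push(9) -> [10, 16, 27, 28, 30, 9]
Final stack (bottom to top): [10, 16, 27, 28, 30, 9]


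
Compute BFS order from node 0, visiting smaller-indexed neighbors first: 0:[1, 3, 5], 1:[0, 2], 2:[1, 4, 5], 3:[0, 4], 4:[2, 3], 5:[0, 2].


BFS queue: start with [0]
Visit order: [0, 1, 3, 5, 2, 4]


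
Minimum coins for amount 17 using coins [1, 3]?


dp[0]=0; dp[i]=1+min(dp[i-c] for c in coins)
...dp[12]=4, dp[13]=5, dp[14]=6, dp[15]=5, dp[16]=6, dp[17]=7
Minimum coins for 17 = 7


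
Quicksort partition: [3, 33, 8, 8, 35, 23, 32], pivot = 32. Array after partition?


Elements <= 32 go left of pivot.
Result: [3, 8, 8, 23, 32, 33, 35], pivot at index 4


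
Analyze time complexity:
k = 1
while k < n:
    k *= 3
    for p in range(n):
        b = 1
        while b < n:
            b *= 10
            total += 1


Per nesting level: O(log n) * O(n) * O(log n) = O(n (log n)^2)
Complexity: O(n (log n)^2)


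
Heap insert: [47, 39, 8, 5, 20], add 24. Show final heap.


Append 24: [47, 39, 8, 5, 20, 24]
Bubble up: swap idx 5(24) with idx 2(8)
Result: [47, 39, 24, 5, 20, 8]


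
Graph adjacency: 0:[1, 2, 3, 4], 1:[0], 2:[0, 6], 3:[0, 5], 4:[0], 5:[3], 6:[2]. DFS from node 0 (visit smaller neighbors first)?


DFS stack-based: start with [0]
Visit order: [0, 1, 2, 6, 3, 5, 4]


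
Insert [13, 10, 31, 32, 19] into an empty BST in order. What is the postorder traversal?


Root = 13; build tree by BST insertion.
Postorder traversal: [10, 19, 32, 31, 13]


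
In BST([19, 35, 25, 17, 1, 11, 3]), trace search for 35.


BST root = 19
Search for 35: compare at each node
Path: [19, 35]


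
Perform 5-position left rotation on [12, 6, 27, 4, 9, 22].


Left rotate by 5: [22, 12, 6, 27, 4, 9]


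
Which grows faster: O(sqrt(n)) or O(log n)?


logarithmic grows slower than sublinear
O(log n) is asymptotically smaller; O(sqrt(n)) grows faster


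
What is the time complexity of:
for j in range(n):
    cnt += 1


Per nesting level: O(n) = O(n)
Complexity: O(n)


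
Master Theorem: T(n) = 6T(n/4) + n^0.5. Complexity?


a=6, b=4, c=0.5. log_4(6)=1.292 > c=0.5. Case 1: O(n^log_b(a)) = O(n^1.292)
Complexity: O(n^1.292)


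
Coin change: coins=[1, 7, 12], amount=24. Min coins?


dp[0]=0; dp[i]=1+min(dp[i-c] for c in coins)
...dp[19]=2, dp[20]=3, dp[21]=3, dp[22]=4, dp[23]=5, dp[24]=2
Minimum coins for 24 = 2


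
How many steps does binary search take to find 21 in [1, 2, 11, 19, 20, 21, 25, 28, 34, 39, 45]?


Search for 21:
[0,10] mid=5 arr[5]=21
Total: 1 comparisons


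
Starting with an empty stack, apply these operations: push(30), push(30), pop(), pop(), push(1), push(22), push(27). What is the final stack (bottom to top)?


push(30) -> [30]
push(30) -> [30, 30]
pop() returns 30 -> [30]
pop() returns 30 -> []
push(1) -> [1]
push(22) -> [1, 22]
push(27) -> [1, 22, 27]
Final stack (bottom to top): [1, 22, 27]


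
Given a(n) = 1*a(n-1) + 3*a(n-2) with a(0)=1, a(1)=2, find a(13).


Build bottom-up:
...a(11)=8843, a(12)=20369, a(13)=1*20369+3*8843=46898


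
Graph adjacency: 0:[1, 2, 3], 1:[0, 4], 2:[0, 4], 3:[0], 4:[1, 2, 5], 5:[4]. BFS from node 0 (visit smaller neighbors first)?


BFS queue: start with [0]
Visit order: [0, 1, 2, 3, 4, 5]


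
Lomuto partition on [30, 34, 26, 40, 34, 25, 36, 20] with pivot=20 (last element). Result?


Elements <= 20 go left of pivot.
Result: [20, 34, 26, 40, 34, 25, 36, 30], pivot at index 0


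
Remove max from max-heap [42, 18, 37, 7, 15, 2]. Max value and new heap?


Max = 42
Replace root with last, heapify down
Resulting heap: [37, 18, 2, 7, 15]


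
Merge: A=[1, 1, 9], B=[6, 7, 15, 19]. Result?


Compare heads, take smaller each step.
Merged: [1, 1, 6, 7, 9, 15, 19]


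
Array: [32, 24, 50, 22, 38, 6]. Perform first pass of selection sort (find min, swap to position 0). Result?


After one pass: [6, 24, 50, 22, 38, 32]


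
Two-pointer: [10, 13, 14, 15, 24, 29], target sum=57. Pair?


Two pointers: lo=0, hi=5
No pair sums to 57


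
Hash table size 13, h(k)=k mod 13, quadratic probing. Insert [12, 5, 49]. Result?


Insertions: 12->slot 12; 5->slot 5; 49->slot 10
Table: [None, None, None, None, None, 5, None, None, None, None, 49, None, 12]


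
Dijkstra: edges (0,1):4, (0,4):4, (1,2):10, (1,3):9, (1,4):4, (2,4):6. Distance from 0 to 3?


Dijkstra from 0:
Distances: {0: 0, 1: 4, 2: 10, 3: 13, 4: 4}
Shortest distance to 3 = 13, path = [0, 1, 3]


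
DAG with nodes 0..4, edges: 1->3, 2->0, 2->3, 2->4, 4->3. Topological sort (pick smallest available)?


Kahn's algorithm, process smallest node first
Order: [1, 2, 0, 4, 3]


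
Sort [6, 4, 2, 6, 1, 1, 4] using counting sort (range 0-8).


Count array: [0, 2, 1, 0, 2, 0, 2, 0, 0]
Reconstruct: [1, 1, 2, 4, 4, 6, 6]


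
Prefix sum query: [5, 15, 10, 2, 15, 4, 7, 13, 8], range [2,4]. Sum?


Prefix sums: [0, 5, 20, 30, 32, 47, 51, 58, 71, 79]
Sum[2..4] = prefix[5] - prefix[2] = 47 - 20 = 27


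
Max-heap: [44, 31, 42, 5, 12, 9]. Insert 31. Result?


Append 31: [44, 31, 42, 5, 12, 9, 31]
Bubble up: no swaps needed
Result: [44, 31, 42, 5, 12, 9, 31]


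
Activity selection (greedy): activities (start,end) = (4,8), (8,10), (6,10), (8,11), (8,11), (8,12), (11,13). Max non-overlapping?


Greedy: pick earliest-ending, then skip overlaps.
Selected (3 activities): [(4, 8), (8, 10), (11, 13)]


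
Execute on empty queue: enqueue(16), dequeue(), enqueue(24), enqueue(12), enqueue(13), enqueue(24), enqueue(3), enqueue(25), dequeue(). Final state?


enqueue(16) -> [16]
dequeue() returns 16 -> []
enqueue(24) -> [24]
enqueue(12) -> [24, 12]
enqueue(13) -> [24, 12, 13]
enqueue(24) -> [24, 12, 13, 24]
enqueue(3) -> [24, 12, 13, 24, 3]
enqueue(25) -> [24, 12, 13, 24, 3, 25]
dequeue() returns 24 -> [12, 13, 24, 3, 25]
Final queue (front to back): [12, 13, 24, 3, 25]


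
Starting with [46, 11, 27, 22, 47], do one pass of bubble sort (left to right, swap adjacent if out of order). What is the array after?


After one pass: [11, 27, 22, 46, 47]


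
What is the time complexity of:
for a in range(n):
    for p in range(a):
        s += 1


Per nesting level: O(n) * O(n) [triangular over a] = O(n^2)
Complexity: O(n^2)


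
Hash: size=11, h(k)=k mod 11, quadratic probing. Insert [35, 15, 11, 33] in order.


Insertions: 35->slot 2; 15->slot 4; 11->slot 0; 33->slot 1
Table: [11, 33, 35, None, 15, None, None, None, None, None, None]


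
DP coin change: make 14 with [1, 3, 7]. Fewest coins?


dp[0]=0; dp[i]=1+min(dp[i-c] for c in coins)
...dp[9]=3, dp[10]=2, dp[11]=3, dp[12]=4, dp[13]=3, dp[14]=2
Minimum coins for 14 = 2


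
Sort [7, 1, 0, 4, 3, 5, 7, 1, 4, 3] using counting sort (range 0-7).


Count array: [1, 2, 0, 2, 2, 1, 0, 2]
Reconstruct: [0, 1, 1, 3, 3, 4, 4, 5, 7, 7]


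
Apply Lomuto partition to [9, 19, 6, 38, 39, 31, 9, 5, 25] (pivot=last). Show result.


Elements <= 25 go left of pivot.
Result: [9, 19, 6, 9, 5, 25, 38, 39, 31], pivot at index 5


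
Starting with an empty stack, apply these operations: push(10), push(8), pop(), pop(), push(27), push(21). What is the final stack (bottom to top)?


push(10) -> [10]
push(8) -> [10, 8]
pop() returns 8 -> [10]
pop() returns 10 -> []
push(27) -> [27]
push(21) -> [27, 21]
Final stack (bottom to top): [27, 21]


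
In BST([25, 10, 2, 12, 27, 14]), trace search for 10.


BST root = 25
Search for 10: compare at each node
Path: [25, 10]


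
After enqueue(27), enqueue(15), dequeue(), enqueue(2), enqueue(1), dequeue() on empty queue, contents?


enqueue(27) -> [27]
enqueue(15) -> [27, 15]
dequeue() returns 27 -> [15]
enqueue(2) -> [15, 2]
enqueue(1) -> [15, 2, 1]
dequeue() returns 15 -> [2, 1]
Final queue (front to back): [2, 1]


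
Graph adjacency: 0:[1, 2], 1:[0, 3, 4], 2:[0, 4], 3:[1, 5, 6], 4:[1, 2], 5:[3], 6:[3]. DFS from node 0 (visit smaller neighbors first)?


DFS stack-based: start with [0]
Visit order: [0, 1, 3, 5, 6, 4, 2]


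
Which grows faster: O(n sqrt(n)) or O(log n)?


logarithmic grows slower than n^1.5
O(log n) is asymptotically smaller; O(n sqrt(n)) grows faster


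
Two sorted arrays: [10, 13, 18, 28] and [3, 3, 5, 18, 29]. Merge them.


Compare heads, take smaller each step.
Merged: [3, 3, 5, 10, 13, 18, 18, 28, 29]


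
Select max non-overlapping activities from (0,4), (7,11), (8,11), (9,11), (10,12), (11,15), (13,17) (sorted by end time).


Greedy: pick earliest-ending, then skip overlaps.
Selected (3 activities): [(0, 4), (7, 11), (11, 15)]


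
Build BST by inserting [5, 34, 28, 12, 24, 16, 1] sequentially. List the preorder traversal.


Root = 5; build tree by BST insertion.
Preorder traversal: [5, 1, 34, 28, 12, 24, 16]


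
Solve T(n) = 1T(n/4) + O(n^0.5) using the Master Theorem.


a=1, b=4, c=0.5. log_4(1)=0 < c=0.5. Case 3: O(n^c) = O(sqrt(n))
Complexity: O(sqrt(n))


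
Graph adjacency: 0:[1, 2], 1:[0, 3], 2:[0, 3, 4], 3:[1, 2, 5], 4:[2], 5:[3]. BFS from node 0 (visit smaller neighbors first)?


BFS queue: start with [0]
Visit order: [0, 1, 2, 3, 4, 5]


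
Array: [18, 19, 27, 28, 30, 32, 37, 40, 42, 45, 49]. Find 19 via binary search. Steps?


Search for 19:
[0,10] mid=5 arr[5]=32
[0,4] mid=2 arr[2]=27
[0,1] mid=0 arr[0]=18
[1,1] mid=1 arr[1]=19
Total: 4 comparisons


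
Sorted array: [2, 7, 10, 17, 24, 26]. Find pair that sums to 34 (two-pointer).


Two pointers: lo=0, hi=5
Found pair: (10, 24) summing to 34


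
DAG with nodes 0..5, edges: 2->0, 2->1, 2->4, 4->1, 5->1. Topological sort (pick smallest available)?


Kahn's algorithm, process smallest node first
Order: [2, 0, 3, 4, 5, 1]


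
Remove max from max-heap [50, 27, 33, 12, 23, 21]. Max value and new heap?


Max = 50
Replace root with last, heapify down
Resulting heap: [33, 27, 21, 12, 23]


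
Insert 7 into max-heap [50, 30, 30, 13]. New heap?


Append 7: [50, 30, 30, 13, 7]
Bubble up: no swaps needed
Result: [50, 30, 30, 13, 7]


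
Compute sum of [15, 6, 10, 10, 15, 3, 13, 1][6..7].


Prefix sums: [0, 15, 21, 31, 41, 56, 59, 72, 73]
Sum[6..7] = prefix[8] - prefix[6] = 73 - 59 = 14


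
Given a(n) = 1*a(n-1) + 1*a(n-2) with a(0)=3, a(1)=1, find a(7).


Build bottom-up:
...a(5)=14, a(6)=23, a(7)=1*23+1*14=37


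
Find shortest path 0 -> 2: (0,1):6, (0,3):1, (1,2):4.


Dijkstra from 0:
Distances: {0: 0, 1: 6, 2: 10, 3: 1}
Shortest distance to 2 = 10, path = [0, 1, 2]


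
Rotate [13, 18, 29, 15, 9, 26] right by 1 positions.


Right rotate by 1: [26, 13, 18, 29, 15, 9]


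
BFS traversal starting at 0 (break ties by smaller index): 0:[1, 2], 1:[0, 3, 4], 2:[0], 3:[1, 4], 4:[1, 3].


BFS queue: start with [0]
Visit order: [0, 1, 2, 3, 4]


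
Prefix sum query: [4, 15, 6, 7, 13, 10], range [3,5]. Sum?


Prefix sums: [0, 4, 19, 25, 32, 45, 55]
Sum[3..5] = prefix[6] - prefix[3] = 55 - 25 = 30


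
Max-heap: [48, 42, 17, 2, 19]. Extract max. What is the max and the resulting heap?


Max = 48
Replace root with last, heapify down
Resulting heap: [42, 19, 17, 2]


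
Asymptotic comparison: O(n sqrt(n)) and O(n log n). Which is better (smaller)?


linearithmic grows slower than n^1.5
O(n log n) is asymptotically smaller; O(n sqrt(n)) grows faster


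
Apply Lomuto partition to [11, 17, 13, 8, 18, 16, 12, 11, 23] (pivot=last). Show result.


Elements <= 23 go left of pivot.
Result: [11, 17, 13, 8, 18, 16, 12, 11, 23], pivot at index 8


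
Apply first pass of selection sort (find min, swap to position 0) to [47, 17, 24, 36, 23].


After one pass: [17, 47, 24, 36, 23]


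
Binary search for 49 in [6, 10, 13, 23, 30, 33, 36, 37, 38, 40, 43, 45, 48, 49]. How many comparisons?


Search for 49:
[0,13] mid=6 arr[6]=36
[7,13] mid=10 arr[10]=43
[11,13] mid=12 arr[12]=48
[13,13] mid=13 arr[13]=49
Total: 4 comparisons


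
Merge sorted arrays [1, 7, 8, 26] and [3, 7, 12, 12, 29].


Compare heads, take smaller each step.
Merged: [1, 3, 7, 7, 8, 12, 12, 26, 29]


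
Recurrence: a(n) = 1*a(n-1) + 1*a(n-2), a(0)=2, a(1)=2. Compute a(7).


Build bottom-up:
...a(5)=16, a(6)=26, a(7)=1*26+1*16=42


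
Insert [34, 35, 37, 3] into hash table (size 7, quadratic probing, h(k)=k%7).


Insertions: 34->slot 6; 35->slot 0; 37->slot 2; 3->slot 3
Table: [35, None, 37, 3, None, None, 34]


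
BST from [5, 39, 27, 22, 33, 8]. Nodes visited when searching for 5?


BST root = 5
Search for 5: compare at each node
Path: [5]


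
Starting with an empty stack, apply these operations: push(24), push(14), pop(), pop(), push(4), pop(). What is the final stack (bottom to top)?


push(24) -> [24]
push(14) -> [24, 14]
pop() returns 14 -> [24]
pop() returns 24 -> []
push(4) -> [4]
pop() returns 4 -> []
Final stack (bottom to top): []


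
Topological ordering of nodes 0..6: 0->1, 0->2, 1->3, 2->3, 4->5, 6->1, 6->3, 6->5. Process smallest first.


Kahn's algorithm, process smallest node first
Order: [0, 2, 4, 6, 1, 3, 5]


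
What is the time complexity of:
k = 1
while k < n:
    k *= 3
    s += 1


Per nesting level: O(log n) = O(log n)
Complexity: O(log n)


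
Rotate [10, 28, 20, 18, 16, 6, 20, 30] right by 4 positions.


Right rotate by 4: [16, 6, 20, 30, 10, 28, 20, 18]


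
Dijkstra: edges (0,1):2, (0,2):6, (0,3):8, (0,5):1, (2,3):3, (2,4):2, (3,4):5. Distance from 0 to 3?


Dijkstra from 0:
Distances: {0: 0, 1: 2, 2: 6, 3: 8, 4: 8, 5: 1}
Shortest distance to 3 = 8, path = [0, 3]


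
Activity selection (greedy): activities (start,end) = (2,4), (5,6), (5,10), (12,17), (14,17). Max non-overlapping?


Greedy: pick earliest-ending, then skip overlaps.
Selected (3 activities): [(2, 4), (5, 6), (12, 17)]


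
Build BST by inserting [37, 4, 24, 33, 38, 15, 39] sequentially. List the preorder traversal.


Root = 37; build tree by BST insertion.
Preorder traversal: [37, 4, 24, 15, 33, 38, 39]


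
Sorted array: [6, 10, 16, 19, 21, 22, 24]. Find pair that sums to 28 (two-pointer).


Two pointers: lo=0, hi=6
Found pair: (6, 22) summing to 28


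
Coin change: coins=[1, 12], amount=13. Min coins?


dp[0]=0; dp[i]=1+min(dp[i-c] for c in coins)
...dp[8]=8, dp[9]=9, dp[10]=10, dp[11]=11, dp[12]=1, dp[13]=2
Minimum coins for 13 = 2


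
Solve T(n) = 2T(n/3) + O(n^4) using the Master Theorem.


a=2, b=3, c=4. log_3(2)=0.631 < c=4. Case 3: O(n^c) = O(n^4)
Complexity: O(n^4)


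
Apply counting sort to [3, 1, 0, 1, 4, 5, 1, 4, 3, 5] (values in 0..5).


Count array: [1, 3, 0, 2, 2, 2]
Reconstruct: [0, 1, 1, 1, 3, 3, 4, 4, 5, 5]


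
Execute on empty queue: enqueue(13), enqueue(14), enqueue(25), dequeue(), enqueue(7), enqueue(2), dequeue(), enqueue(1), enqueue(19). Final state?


enqueue(13) -> [13]
enqueue(14) -> [13, 14]
enqueue(25) -> [13, 14, 25]
dequeue() returns 13 -> [14, 25]
enqueue(7) -> [14, 25, 7]
enqueue(2) -> [14, 25, 7, 2]
dequeue() returns 14 -> [25, 7, 2]
enqueue(1) -> [25, 7, 2, 1]
enqueue(19) -> [25, 7, 2, 1, 19]
Final queue (front to back): [25, 7, 2, 1, 19]


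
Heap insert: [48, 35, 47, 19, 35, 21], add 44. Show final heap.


Append 44: [48, 35, 47, 19, 35, 21, 44]
Bubble up: no swaps needed
Result: [48, 35, 47, 19, 35, 21, 44]


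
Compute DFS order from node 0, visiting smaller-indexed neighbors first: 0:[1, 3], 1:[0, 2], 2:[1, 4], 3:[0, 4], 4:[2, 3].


DFS stack-based: start with [0]
Visit order: [0, 1, 2, 4, 3]


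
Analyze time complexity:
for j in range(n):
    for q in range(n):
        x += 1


Per nesting level: O(n) * O(n) = O(n^2)
Complexity: O(n^2)


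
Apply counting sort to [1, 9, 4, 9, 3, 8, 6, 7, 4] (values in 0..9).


Count array: [0, 1, 0, 1, 2, 0, 1, 1, 1, 2]
Reconstruct: [1, 3, 4, 4, 6, 7, 8, 9, 9]


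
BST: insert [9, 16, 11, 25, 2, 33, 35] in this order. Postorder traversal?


Root = 9; build tree by BST insertion.
Postorder traversal: [2, 11, 35, 33, 25, 16, 9]


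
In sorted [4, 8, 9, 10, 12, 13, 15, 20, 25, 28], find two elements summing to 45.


Two pointers: lo=0, hi=9
Found pair: (20, 25) summing to 45


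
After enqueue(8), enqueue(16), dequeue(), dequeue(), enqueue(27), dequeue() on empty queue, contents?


enqueue(8) -> [8]
enqueue(16) -> [8, 16]
dequeue() returns 8 -> [16]
dequeue() returns 16 -> []
enqueue(27) -> [27]
dequeue() returns 27 -> []
Final queue (front to back): []


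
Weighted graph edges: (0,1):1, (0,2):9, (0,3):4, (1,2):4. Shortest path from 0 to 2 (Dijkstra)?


Dijkstra from 0:
Distances: {0: 0, 1: 1, 2: 5, 3: 4}
Shortest distance to 2 = 5, path = [0, 1, 2]


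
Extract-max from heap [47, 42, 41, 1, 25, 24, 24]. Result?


Max = 47
Replace root with last, heapify down
Resulting heap: [42, 25, 41, 1, 24, 24]


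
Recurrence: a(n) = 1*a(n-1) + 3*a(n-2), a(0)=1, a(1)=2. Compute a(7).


Build bottom-up:
...a(5)=59, a(6)=137, a(7)=1*137+3*59=314


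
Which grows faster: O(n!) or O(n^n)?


factorial grows slower than n^n
O(n!) is asymptotically smaller; O(n^n) grows faster


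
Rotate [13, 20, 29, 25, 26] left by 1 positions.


Left rotate by 1: [20, 29, 25, 26, 13]


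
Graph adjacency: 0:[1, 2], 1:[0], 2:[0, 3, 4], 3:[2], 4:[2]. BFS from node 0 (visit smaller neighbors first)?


BFS queue: start with [0]
Visit order: [0, 1, 2, 3, 4]


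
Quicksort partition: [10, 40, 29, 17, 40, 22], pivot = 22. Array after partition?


Elements <= 22 go left of pivot.
Result: [10, 17, 22, 40, 40, 29], pivot at index 2


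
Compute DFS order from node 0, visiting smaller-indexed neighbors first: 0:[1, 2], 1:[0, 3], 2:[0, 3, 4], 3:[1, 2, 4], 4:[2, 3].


DFS stack-based: start with [0]
Visit order: [0, 1, 3, 2, 4]


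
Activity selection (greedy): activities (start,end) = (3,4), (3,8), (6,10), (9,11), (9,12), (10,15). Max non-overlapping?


Greedy: pick earliest-ending, then skip overlaps.
Selected (3 activities): [(3, 4), (6, 10), (10, 15)]


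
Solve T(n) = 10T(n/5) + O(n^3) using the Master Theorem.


a=10, b=5, c=3. log_5(10)=1.431 < c=3. Case 3: O(n^c) = O(n^3)
Complexity: O(n^3)


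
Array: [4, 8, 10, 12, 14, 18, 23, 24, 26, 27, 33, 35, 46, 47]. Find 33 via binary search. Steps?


Search for 33:
[0,13] mid=6 arr[6]=23
[7,13] mid=10 arr[10]=33
Total: 2 comparisons


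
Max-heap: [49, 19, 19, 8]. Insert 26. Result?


Append 26: [49, 19, 19, 8, 26]
Bubble up: swap idx 4(26) with idx 1(19)
Result: [49, 26, 19, 8, 19]


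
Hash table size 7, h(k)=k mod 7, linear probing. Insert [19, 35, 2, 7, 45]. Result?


Insertions: 19->slot 5; 35->slot 0; 2->slot 2; 7->slot 1; 45->slot 3
Table: [35, 7, 2, 45, None, 19, None]


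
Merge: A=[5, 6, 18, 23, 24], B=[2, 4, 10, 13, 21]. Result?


Compare heads, take smaller each step.
Merged: [2, 4, 5, 6, 10, 13, 18, 21, 23, 24]


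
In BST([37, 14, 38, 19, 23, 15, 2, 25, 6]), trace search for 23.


BST root = 37
Search for 23: compare at each node
Path: [37, 14, 19, 23]


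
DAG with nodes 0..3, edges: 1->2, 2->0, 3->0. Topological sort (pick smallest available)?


Kahn's algorithm, process smallest node first
Order: [1, 2, 3, 0]


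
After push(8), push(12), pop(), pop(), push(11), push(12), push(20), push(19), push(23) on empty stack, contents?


push(8) -> [8]
push(12) -> [8, 12]
pop() returns 12 -> [8]
pop() returns 8 -> []
push(11) -> [11]
push(12) -> [11, 12]
push(20) -> [11, 12, 20]
push(19) -> [11, 12, 20, 19]
push(23) -> [11, 12, 20, 19, 23]
Final stack (bottom to top): [11, 12, 20, 19, 23]


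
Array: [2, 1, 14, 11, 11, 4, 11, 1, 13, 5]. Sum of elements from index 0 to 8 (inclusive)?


Prefix sums: [0, 2, 3, 17, 28, 39, 43, 54, 55, 68, 73]
Sum[0..8] = prefix[9] - prefix[0] = 68 - 0 = 68


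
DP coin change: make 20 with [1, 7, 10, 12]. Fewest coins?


dp[0]=0; dp[i]=1+min(dp[i-c] for c in coins)
...dp[15]=3, dp[16]=4, dp[17]=2, dp[18]=3, dp[19]=2, dp[20]=2
Minimum coins for 20 = 2


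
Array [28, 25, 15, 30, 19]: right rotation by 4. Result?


Right rotate by 4: [25, 15, 30, 19, 28]


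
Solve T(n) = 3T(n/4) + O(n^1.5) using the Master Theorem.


a=3, b=4, c=1.5. log_4(3)=0.792 < c=1.5. Case 3: O(n^c) = O(n^1.500)
Complexity: O(n^1.500)


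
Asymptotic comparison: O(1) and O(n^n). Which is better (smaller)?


constant grows slower than n^n
O(1) is asymptotically smaller; O(n^n) grows faster


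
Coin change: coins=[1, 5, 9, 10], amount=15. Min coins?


dp[0]=0; dp[i]=1+min(dp[i-c] for c in coins)
...dp[10]=1, dp[11]=2, dp[12]=3, dp[13]=4, dp[14]=2, dp[15]=2
Minimum coins for 15 = 2


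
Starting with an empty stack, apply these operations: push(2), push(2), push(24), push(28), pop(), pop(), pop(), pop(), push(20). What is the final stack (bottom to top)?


push(2) -> [2]
push(2) -> [2, 2]
push(24) -> [2, 2, 24]
push(28) -> [2, 2, 24, 28]
pop() returns 28 -> [2, 2, 24]
pop() returns 24 -> [2, 2]
pop() returns 2 -> [2]
pop() returns 2 -> []
push(20) -> [20]
Final stack (bottom to top): [20]


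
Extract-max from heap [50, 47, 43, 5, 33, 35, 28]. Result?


Max = 50
Replace root with last, heapify down
Resulting heap: [47, 33, 43, 5, 28, 35]


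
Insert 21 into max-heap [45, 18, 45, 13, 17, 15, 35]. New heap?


Append 21: [45, 18, 45, 13, 17, 15, 35, 21]
Bubble up: swap idx 7(21) with idx 3(13); swap idx 3(21) with idx 1(18)
Result: [45, 21, 45, 18, 17, 15, 35, 13]


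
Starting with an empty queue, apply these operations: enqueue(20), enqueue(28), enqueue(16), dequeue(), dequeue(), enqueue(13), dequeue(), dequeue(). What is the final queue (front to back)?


enqueue(20) -> [20]
enqueue(28) -> [20, 28]
enqueue(16) -> [20, 28, 16]
dequeue() returns 20 -> [28, 16]
dequeue() returns 28 -> [16]
enqueue(13) -> [16, 13]
dequeue() returns 16 -> [13]
dequeue() returns 13 -> []
Final queue (front to back): []


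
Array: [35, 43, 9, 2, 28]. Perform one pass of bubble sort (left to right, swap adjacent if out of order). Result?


After one pass: [35, 9, 2, 28, 43]


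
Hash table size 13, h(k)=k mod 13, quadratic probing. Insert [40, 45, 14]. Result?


Insertions: 40->slot 1; 45->slot 6; 14->slot 2
Table: [None, 40, 14, None, None, None, 45, None, None, None, None, None, None]


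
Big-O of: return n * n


Analysis: constant-time operation, no loop
Complexity: O(1)


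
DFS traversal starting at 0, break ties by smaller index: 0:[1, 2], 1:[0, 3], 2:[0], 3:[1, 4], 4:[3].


DFS stack-based: start with [0]
Visit order: [0, 1, 3, 4, 2]


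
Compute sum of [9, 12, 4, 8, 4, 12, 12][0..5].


Prefix sums: [0, 9, 21, 25, 33, 37, 49, 61]
Sum[0..5] = prefix[6] - prefix[0] = 49 - 0 = 49


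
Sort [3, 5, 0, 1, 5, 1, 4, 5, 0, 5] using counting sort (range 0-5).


Count array: [2, 2, 0, 1, 1, 4]
Reconstruct: [0, 0, 1, 1, 3, 4, 5, 5, 5, 5]


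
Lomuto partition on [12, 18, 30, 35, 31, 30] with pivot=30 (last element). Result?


Elements <= 30 go left of pivot.
Result: [12, 18, 30, 30, 31, 35], pivot at index 3


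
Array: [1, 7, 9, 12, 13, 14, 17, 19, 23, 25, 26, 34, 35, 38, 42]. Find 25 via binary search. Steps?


Search for 25:
[0,14] mid=7 arr[7]=19
[8,14] mid=11 arr[11]=34
[8,10] mid=9 arr[9]=25
Total: 3 comparisons


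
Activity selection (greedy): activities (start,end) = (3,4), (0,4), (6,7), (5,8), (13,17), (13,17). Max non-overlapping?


Greedy: pick earliest-ending, then skip overlaps.
Selected (3 activities): [(3, 4), (6, 7), (13, 17)]


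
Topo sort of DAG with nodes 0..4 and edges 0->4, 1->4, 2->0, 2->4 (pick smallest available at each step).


Kahn's algorithm, process smallest node first
Order: [1, 2, 0, 3, 4]


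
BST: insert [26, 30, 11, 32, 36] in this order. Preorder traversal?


Root = 26; build tree by BST insertion.
Preorder traversal: [26, 11, 30, 32, 36]


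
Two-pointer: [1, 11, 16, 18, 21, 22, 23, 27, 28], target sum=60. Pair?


Two pointers: lo=0, hi=8
No pair sums to 60


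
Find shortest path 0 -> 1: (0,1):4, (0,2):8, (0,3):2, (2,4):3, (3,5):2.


Dijkstra from 0:
Distances: {0: 0, 1: 4, 2: 8, 3: 2, 4: 11, 5: 4}
Shortest distance to 1 = 4, path = [0, 1]


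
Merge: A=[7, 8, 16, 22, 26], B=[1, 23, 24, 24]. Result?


Compare heads, take smaller each step.
Merged: [1, 7, 8, 16, 22, 23, 24, 24, 26]


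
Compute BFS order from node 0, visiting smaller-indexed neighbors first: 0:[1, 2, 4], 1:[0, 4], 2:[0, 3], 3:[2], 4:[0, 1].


BFS queue: start with [0]
Visit order: [0, 1, 2, 4, 3]


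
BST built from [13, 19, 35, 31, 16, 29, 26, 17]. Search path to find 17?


BST root = 13
Search for 17: compare at each node
Path: [13, 19, 16, 17]


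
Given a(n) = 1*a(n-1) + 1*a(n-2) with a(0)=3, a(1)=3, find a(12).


Build bottom-up:
...a(10)=267, a(11)=432, a(12)=1*432+1*267=699


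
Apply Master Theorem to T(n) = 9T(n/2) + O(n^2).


a=9, b=2, c=2. log_2(9)=3.170 > c=2. Case 1: O(n^log_b(a)) = O(n^3.170)
Complexity: O(n^3.170)


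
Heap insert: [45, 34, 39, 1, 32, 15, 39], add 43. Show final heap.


Append 43: [45, 34, 39, 1, 32, 15, 39, 43]
Bubble up: swap idx 7(43) with idx 3(1); swap idx 3(43) with idx 1(34)
Result: [45, 43, 39, 34, 32, 15, 39, 1]


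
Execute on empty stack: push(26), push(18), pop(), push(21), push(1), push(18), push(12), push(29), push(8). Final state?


push(26) -> [26]
push(18) -> [26, 18]
pop() returns 18 -> [26]
push(21) -> [26, 21]
push(1) -> [26, 21, 1]
push(18) -> [26, 21, 1, 18]
push(12) -> [26, 21, 1, 18, 12]
push(29) -> [26, 21, 1, 18, 12, 29]
push(8) -> [26, 21, 1, 18, 12, 29, 8]
Final stack (bottom to top): [26, 21, 1, 18, 12, 29, 8]


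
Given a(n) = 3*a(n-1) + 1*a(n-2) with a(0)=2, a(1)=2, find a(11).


Build bottom-up:
...a(9)=33794, a(10)=111614, a(11)=3*111614+1*33794=368636


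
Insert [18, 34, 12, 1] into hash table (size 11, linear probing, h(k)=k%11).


Insertions: 18->slot 7; 34->slot 1; 12->slot 2; 1->slot 3
Table: [None, 34, 12, 1, None, None, None, 18, None, None, None]


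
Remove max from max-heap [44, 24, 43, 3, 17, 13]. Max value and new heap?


Max = 44
Replace root with last, heapify down
Resulting heap: [43, 24, 13, 3, 17]


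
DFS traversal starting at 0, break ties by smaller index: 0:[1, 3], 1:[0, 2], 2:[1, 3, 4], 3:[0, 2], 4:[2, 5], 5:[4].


DFS stack-based: start with [0]
Visit order: [0, 1, 2, 3, 4, 5]


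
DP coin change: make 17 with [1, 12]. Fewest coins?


dp[0]=0; dp[i]=1+min(dp[i-c] for c in coins)
...dp[12]=1, dp[13]=2, dp[14]=3, dp[15]=4, dp[16]=5, dp[17]=6
Minimum coins for 17 = 6


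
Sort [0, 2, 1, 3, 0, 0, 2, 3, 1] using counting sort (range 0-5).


Count array: [3, 2, 2, 2, 0, 0]
Reconstruct: [0, 0, 0, 1, 1, 2, 2, 3, 3]


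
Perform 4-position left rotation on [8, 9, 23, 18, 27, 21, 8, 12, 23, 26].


Left rotate by 4: [27, 21, 8, 12, 23, 26, 8, 9, 23, 18]


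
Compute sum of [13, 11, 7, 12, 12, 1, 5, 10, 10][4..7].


Prefix sums: [0, 13, 24, 31, 43, 55, 56, 61, 71, 81]
Sum[4..7] = prefix[8] - prefix[4] = 71 - 43 = 28


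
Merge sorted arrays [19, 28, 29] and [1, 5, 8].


Compare heads, take smaller each step.
Merged: [1, 5, 8, 19, 28, 29]


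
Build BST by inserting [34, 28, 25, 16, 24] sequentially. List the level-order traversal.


Root = 34; build tree by BST insertion.
Level-Order traversal: [34, 28, 25, 16, 24]


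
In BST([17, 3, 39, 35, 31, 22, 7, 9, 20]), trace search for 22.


BST root = 17
Search for 22: compare at each node
Path: [17, 39, 35, 31, 22]


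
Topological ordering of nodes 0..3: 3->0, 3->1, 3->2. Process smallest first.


Kahn's algorithm, process smallest node first
Order: [3, 0, 1, 2]


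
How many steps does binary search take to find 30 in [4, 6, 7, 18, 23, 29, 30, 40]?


Search for 30:
[0,7] mid=3 arr[3]=18
[4,7] mid=5 arr[5]=29
[6,7] mid=6 arr[6]=30
Total: 3 comparisons


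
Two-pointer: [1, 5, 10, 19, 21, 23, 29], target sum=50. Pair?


Two pointers: lo=0, hi=6
Found pair: (21, 29) summing to 50


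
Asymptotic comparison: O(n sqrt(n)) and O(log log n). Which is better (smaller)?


double-logarithmic grows slower than n^1.5
O(log log n) is asymptotically smaller; O(n sqrt(n)) grows faster


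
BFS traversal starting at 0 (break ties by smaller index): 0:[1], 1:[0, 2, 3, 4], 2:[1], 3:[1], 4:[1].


BFS queue: start with [0]
Visit order: [0, 1, 2, 3, 4]


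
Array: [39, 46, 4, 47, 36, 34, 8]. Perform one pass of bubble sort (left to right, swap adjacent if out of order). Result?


After one pass: [39, 4, 46, 36, 34, 8, 47]


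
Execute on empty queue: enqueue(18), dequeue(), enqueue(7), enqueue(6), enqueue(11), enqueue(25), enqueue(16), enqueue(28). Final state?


enqueue(18) -> [18]
dequeue() returns 18 -> []
enqueue(7) -> [7]
enqueue(6) -> [7, 6]
enqueue(11) -> [7, 6, 11]
enqueue(25) -> [7, 6, 11, 25]
enqueue(16) -> [7, 6, 11, 25, 16]
enqueue(28) -> [7, 6, 11, 25, 16, 28]
Final queue (front to back): [7, 6, 11, 25, 16, 28]


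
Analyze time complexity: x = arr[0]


Analysis: constant-time operation, no loop
Complexity: O(1)


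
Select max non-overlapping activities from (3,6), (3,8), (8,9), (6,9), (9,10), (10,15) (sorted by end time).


Greedy: pick earliest-ending, then skip overlaps.
Selected (4 activities): [(3, 6), (8, 9), (9, 10), (10, 15)]


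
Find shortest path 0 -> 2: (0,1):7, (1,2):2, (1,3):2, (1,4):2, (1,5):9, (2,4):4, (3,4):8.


Dijkstra from 0:
Distances: {0: 0, 1: 7, 2: 9, 3: 9, 4: 9, 5: 16}
Shortest distance to 2 = 9, path = [0, 1, 2]


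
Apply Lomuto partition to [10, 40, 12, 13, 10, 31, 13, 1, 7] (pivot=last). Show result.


Elements <= 7 go left of pivot.
Result: [1, 7, 12, 13, 10, 31, 13, 10, 40], pivot at index 1


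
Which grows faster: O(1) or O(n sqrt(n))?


constant grows slower than n^1.5
O(1) is asymptotically smaller; O(n sqrt(n)) grows faster


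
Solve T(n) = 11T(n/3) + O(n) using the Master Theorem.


a=11, b=3, c=1. log_3(11)=2.183 > c=1. Case 1: O(n^log_b(a)) = O(n^2.183)
Complexity: O(n^2.183)


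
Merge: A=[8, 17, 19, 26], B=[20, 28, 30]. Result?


Compare heads, take smaller each step.
Merged: [8, 17, 19, 20, 26, 28, 30]


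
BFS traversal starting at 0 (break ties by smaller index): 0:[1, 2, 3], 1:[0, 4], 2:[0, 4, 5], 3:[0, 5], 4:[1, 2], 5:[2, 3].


BFS queue: start with [0]
Visit order: [0, 1, 2, 3, 4, 5]


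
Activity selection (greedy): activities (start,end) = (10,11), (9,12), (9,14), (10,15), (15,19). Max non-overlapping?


Greedy: pick earliest-ending, then skip overlaps.
Selected (2 activities): [(10, 11), (15, 19)]


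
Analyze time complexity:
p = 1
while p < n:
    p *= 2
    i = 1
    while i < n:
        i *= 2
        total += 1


Per nesting level: O(log n) * O(log n) = O((log n)^2)
Complexity: O((log n)^2)


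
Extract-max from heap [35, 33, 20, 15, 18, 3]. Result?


Max = 35
Replace root with last, heapify down
Resulting heap: [33, 18, 20, 15, 3]


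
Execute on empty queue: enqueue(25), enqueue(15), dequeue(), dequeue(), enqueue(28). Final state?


enqueue(25) -> [25]
enqueue(15) -> [25, 15]
dequeue() returns 25 -> [15]
dequeue() returns 15 -> []
enqueue(28) -> [28]
Final queue (front to back): [28]


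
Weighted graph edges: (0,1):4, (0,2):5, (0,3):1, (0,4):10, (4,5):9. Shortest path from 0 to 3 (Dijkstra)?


Dijkstra from 0:
Distances: {0: 0, 1: 4, 2: 5, 3: 1, 4: 10, 5: 19}
Shortest distance to 3 = 1, path = [0, 3]


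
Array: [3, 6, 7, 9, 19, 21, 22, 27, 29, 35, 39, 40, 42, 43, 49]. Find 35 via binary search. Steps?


Search for 35:
[0,14] mid=7 arr[7]=27
[8,14] mid=11 arr[11]=40
[8,10] mid=9 arr[9]=35
Total: 3 comparisons


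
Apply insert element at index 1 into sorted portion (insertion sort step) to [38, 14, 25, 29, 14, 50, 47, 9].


After one pass: [14, 38, 25, 29, 14, 50, 47, 9]


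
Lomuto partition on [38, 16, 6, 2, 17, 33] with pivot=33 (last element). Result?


Elements <= 33 go left of pivot.
Result: [16, 6, 2, 17, 33, 38], pivot at index 4


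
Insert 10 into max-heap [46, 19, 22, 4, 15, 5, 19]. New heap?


Append 10: [46, 19, 22, 4, 15, 5, 19, 10]
Bubble up: swap idx 7(10) with idx 3(4)
Result: [46, 19, 22, 10, 15, 5, 19, 4]


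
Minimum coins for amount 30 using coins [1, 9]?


dp[0]=0; dp[i]=1+min(dp[i-c] for c in coins)
...dp[25]=9, dp[26]=10, dp[27]=3, dp[28]=4, dp[29]=5, dp[30]=6
Minimum coins for 30 = 6


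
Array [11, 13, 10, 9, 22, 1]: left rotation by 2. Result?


Left rotate by 2: [10, 9, 22, 1, 11, 13]


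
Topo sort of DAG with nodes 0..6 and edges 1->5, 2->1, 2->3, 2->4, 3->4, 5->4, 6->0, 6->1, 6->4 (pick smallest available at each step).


Kahn's algorithm, process smallest node first
Order: [2, 3, 6, 0, 1, 5, 4]


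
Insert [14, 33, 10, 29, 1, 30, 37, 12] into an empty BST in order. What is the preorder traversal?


Root = 14; build tree by BST insertion.
Preorder traversal: [14, 10, 1, 12, 33, 29, 30, 37]


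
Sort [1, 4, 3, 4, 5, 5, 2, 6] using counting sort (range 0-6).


Count array: [0, 1, 1, 1, 2, 2, 1]
Reconstruct: [1, 2, 3, 4, 4, 5, 5, 6]


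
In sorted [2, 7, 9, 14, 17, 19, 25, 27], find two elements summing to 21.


Two pointers: lo=0, hi=7
Found pair: (2, 19) summing to 21


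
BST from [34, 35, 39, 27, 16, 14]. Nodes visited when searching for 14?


BST root = 34
Search for 14: compare at each node
Path: [34, 27, 16, 14]


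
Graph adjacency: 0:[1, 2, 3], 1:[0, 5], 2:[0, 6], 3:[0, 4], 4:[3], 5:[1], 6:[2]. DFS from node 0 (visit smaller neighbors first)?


DFS stack-based: start with [0]
Visit order: [0, 1, 5, 2, 6, 3, 4]


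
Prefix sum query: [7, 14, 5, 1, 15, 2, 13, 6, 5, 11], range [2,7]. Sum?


Prefix sums: [0, 7, 21, 26, 27, 42, 44, 57, 63, 68, 79]
Sum[2..7] = prefix[8] - prefix[2] = 63 - 21 = 42


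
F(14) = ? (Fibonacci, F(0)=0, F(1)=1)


F(n)=F(n-1)+F(n-2)
...F(12)=144, F(13)=233, F(14)=377


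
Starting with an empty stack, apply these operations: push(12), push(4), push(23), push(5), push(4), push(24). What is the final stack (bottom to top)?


push(12) -> [12]
push(4) -> [12, 4]
push(23) -> [12, 4, 23]
push(5) -> [12, 4, 23, 5]
push(4) -> [12, 4, 23, 5, 4]
push(24) -> [12, 4, 23, 5, 4, 24]
Final stack (bottom to top): [12, 4, 23, 5, 4, 24]


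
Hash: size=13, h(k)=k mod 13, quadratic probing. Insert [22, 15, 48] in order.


Insertions: 22->slot 9; 15->slot 2; 48->slot 10
Table: [None, None, 15, None, None, None, None, None, None, 22, 48, None, None]


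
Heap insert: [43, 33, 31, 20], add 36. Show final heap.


Append 36: [43, 33, 31, 20, 36]
Bubble up: swap idx 4(36) with idx 1(33)
Result: [43, 36, 31, 20, 33]


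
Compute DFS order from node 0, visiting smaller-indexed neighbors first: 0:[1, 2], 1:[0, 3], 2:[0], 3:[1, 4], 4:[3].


DFS stack-based: start with [0]
Visit order: [0, 1, 3, 4, 2]


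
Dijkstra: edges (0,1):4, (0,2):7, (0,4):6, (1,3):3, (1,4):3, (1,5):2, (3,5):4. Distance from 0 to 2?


Dijkstra from 0:
Distances: {0: 0, 1: 4, 2: 7, 3: 7, 4: 6, 5: 6}
Shortest distance to 2 = 7, path = [0, 2]


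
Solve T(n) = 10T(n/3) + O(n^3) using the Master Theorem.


a=10, b=3, c=3. log_3(10)=2.096 < c=3. Case 3: O(n^c) = O(n^3)
Complexity: O(n^3)


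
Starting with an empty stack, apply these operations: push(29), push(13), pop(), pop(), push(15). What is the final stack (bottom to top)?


push(29) -> [29]
push(13) -> [29, 13]
pop() returns 13 -> [29]
pop() returns 29 -> []
push(15) -> [15]
Final stack (bottom to top): [15]


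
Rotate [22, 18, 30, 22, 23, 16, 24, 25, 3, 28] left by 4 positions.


Left rotate by 4: [23, 16, 24, 25, 3, 28, 22, 18, 30, 22]


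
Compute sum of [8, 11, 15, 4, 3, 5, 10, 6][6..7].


Prefix sums: [0, 8, 19, 34, 38, 41, 46, 56, 62]
Sum[6..7] = prefix[8] - prefix[6] = 62 - 46 = 16


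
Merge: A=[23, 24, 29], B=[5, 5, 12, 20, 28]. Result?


Compare heads, take smaller each step.
Merged: [5, 5, 12, 20, 23, 24, 28, 29]


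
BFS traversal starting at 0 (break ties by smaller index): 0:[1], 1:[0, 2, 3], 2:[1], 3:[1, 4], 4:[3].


BFS queue: start with [0]
Visit order: [0, 1, 2, 3, 4]


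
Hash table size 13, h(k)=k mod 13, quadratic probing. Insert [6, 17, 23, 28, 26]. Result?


Insertions: 6->slot 6; 17->slot 4; 23->slot 10; 28->slot 2; 26->slot 0
Table: [26, None, 28, None, 17, None, 6, None, None, None, 23, None, None]


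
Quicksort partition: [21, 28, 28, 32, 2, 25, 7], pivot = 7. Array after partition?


Elements <= 7 go left of pivot.
Result: [2, 7, 28, 32, 21, 25, 28], pivot at index 1


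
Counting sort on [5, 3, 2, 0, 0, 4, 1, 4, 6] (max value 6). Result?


Count array: [2, 1, 1, 1, 2, 1, 1]
Reconstruct: [0, 0, 1, 2, 3, 4, 4, 5, 6]


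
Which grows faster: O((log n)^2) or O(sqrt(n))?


polylogarithmic grows slower than sublinear
O((log n)^2) is asymptotically smaller; O(sqrt(n)) grows faster


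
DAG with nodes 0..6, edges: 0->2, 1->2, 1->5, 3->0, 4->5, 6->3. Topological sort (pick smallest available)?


Kahn's algorithm, process smallest node first
Order: [1, 4, 5, 6, 3, 0, 2]
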